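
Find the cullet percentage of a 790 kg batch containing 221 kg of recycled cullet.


Cullet ratio = (cullet mass / total batch mass) * 100
  Ratio = 221 / 790 * 100 = 27.97%

27.97%


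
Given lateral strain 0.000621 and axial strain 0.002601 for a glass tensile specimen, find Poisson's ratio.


Poisson's ratio: nu = lateral strain / axial strain
  nu = 0.000621 / 0.002601 = 0.2388

0.2388


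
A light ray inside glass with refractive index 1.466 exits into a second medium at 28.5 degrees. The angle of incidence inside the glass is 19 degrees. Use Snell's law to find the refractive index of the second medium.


Apply Snell's law: n1 * sin(theta1) = n2 * sin(theta2)
  n2 = n1 * sin(theta1) / sin(theta2)
  sin(19) = 0.325568
  sin(28.5) = 0.477159
  n2 = 1.466 * 0.325568 / 0.477159 = 1.0003

1.0003


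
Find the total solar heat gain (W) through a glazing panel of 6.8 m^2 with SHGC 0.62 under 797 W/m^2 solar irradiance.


Solar heat gain: Q = Area * SHGC * Irradiance
  Q = 6.8 * 0.62 * 797 = 3360.2 W

3360.2 W


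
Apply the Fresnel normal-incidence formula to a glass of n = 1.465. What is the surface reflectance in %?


Fresnel reflectance at normal incidence:
  R = ((n - 1)/(n + 1))^2
  (n - 1)/(n + 1) = (1.465 - 1)/(1.465 + 1) = 0.188641
  R = 0.188641^2 = 0.0355854
  R(%) = 0.0355854 * 100 = 3.559%

3.559%


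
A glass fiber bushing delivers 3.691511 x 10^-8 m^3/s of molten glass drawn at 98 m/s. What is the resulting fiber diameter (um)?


Cross-sectional area from continuity:
  A = Q / v = 3.691511 x 10^-8 / 98 = 3.766848 x 10^-10 m^2
Diameter from circular cross-section:
  d = sqrt(4A / pi) * 10^6 (m -> um)
  d = sqrt(4 * 3.766848 x 10^-10 / pi) * 10^6 = 21.9 um

21.9 um


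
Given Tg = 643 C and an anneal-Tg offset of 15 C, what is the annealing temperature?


The annealing temperature is Tg plus the offset:
  T_anneal = 643 + 15 = 658 C

658 C


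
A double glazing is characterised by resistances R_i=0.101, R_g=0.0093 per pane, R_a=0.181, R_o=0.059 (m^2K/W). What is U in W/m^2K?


Total thermal resistance (series):
  R_total = R_in + R_glass + R_air + R_glass + R_out
  R_total = 0.101 + 0.0093 + 0.181 + 0.0093 + 0.059 = 0.3596 m^2K/W
U-value = 1 / R_total = 1 / 0.3596 = 2.781 W/m^2K

2.781 W/m^2K


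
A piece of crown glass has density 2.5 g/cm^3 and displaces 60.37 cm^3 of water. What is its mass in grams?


Rearrange rho = m / V:
  m = rho * V
  m = 2.5 * 60.37 = 150.925 g

150.925 g


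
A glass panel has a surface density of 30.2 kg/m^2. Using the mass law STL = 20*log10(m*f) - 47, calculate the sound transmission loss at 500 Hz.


Mass law: STL = 20 * log10(m * f) - 47
  m * f = 30.2 * 500 = 15100
  log10(15100) = 4.17898
  STL = 20 * 4.17898 - 47 = 83.5796 - 47 = 36.6 dB

36.6 dB


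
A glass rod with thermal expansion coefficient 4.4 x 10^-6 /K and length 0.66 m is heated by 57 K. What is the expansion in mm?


Thermal expansion formula: dL = alpha * L0 * dT
  dL = (4.4 x 10^-6) * 0.66 * 57 = 0.00016553 m
Convert to mm: 0.00016553 * 1000 = 0.1655 mm

0.1655 mm


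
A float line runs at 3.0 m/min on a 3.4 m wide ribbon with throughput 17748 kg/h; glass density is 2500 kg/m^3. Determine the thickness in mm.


Ribbon cross-section from mass balance:
  Volume rate = throughput / density = 17748 / 2500 = 7.0992 m^3/h
  thickness = volume rate / (speed * 60 * width), i.e.
  thickness = throughput / (60 * speed * width * density) * 1000
  thickness = 17748 / (60 * 3.0 * 3.4 * 2500) * 1000 = 11.6 mm

11.6 mm


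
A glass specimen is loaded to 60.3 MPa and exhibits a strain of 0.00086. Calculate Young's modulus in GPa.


Young's modulus: E = stress / strain
  E = 60.3 MPa / 0.00086 = 70116.28 MPa
Convert to GPa: 70116.28 / 1000 = 70.12 GPa

70.12 GPa


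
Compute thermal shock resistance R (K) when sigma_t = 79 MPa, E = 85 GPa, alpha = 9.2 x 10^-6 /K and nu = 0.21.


Thermal shock resistance: R = sigma * (1 - nu) / (E * alpha)
  Numerator = 79 * (1 - 0.21) = 62.41
  Denominator = 85 * 1000 * (9.2 x 10^-6) = 0.782
  R = 62.41 / 0.782 = 79.8 K

79.8 K


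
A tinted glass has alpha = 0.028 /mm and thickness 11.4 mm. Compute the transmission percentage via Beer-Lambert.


Beer-Lambert law: T = exp(-alpha * thickness)
  exponent = -0.028 * 11.4 = -0.3192
  T = exp(-0.3192) = 0.7267
  Percentage = 0.7267 * 100 = 72.67%

72.67%


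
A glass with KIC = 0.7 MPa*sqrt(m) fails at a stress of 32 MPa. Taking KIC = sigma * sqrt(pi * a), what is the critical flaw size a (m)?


Rearrange KIC = sigma * sqrt(pi * a):
  sqrt(pi * a) = KIC / sigma
  sqrt(pi * a) = 0.7 / 32 = 0.021875
  a = (KIC / sigma)^2 / pi
  a = 0.021875^2 / pi = 0.0001523 m

0.0001523 m


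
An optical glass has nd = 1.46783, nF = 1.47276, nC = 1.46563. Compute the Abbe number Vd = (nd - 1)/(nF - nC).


Abbe number formula: Vd = (nd - 1) / (nF - nC)
  nd - 1 = 1.46783 - 1 = 0.46783
  nF - nC = 1.47276 - 1.46563 = 0.00713
  Vd = 0.46783 / 0.00713 = 65.61

65.61


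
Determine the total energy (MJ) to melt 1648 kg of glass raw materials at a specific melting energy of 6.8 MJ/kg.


Total energy = mass * specific energy
  E = 1648 * 6.8 = 11206.4 MJ

11206.4 MJ


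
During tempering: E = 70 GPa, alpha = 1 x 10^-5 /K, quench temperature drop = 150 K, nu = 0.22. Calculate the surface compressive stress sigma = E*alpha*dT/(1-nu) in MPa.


Tempering stress: sigma = E * alpha * dT / (1 - nu)
  E (MPa) = 70 * 1000 = 70000
  Numerator = 70000 * (1 x 10^-5) * 150 = 105.0
  Denominator = 1 - 0.22 = 0.78
  sigma = 105.0 / 0.78 = 134.6 MPa

134.6 MPa


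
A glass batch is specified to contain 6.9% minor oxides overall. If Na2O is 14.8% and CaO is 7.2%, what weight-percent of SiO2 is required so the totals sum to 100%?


Known pieces sum to 100%:
  SiO2 = 100 - (others + Na2O + CaO)
  SiO2 = 100 - (6.9 + 14.8 + 7.2) = 71.1%

71.1%


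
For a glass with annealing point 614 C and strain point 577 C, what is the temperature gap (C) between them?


Gap = T_anneal - T_strain:
  gap = 614 - 577 = 37 C

37 C


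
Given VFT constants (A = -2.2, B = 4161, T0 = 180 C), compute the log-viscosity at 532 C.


VFT equation: log(eta) = A + B / (T - T0)
  T - T0 = 532 - 180 = 352
  B / (T - T0) = 4161 / 352 = 11.821
  log(eta) = -2.2 + 11.821 = 9.621

9.621


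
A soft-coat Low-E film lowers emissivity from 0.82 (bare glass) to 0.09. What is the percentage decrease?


Percentage reduction = (1 - coated/uncoated) * 100
  Ratio = 0.09 / 0.82 = 0.1098
  Reduction = (1 - 0.1098) * 100 = 89.0%

89.0%


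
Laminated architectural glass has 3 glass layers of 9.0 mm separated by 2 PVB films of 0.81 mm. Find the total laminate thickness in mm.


Total thickness = glass contribution + PVB contribution
  Glass: 3 * 9.0 = 27.0 mm
  PVB: 2 * 0.81 = 1.62 mm
  Total = 27.0 + 1.62 = 28.62 mm

28.62 mm


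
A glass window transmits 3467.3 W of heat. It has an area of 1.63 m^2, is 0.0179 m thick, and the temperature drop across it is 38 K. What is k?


Fourier's law rearranged: k = Q * t / (A * dT)
  Numerator = 3467.3 * 0.0179 = 62.06467
  Denominator = 1.63 * 38 = 61.94
  k = 62.06467 / 61.94 = 1.002 W/mK

1.002 W/mK


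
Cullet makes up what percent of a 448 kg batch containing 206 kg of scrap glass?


Cullet ratio = (cullet mass / total batch mass) * 100
  Ratio = 206 / 448 * 100 = 45.98%

45.98%


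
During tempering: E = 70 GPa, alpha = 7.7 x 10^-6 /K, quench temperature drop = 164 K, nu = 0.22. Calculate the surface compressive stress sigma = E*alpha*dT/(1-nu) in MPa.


Tempering stress: sigma = E * alpha * dT / (1 - nu)
  E (MPa) = 70 * 1000 = 70000
  Numerator = 70000 * (7.7 x 10^-6) * 164 = 88.396
  Denominator = 1 - 0.22 = 0.78
  sigma = 88.396 / 0.78 = 113.3 MPa

113.3 MPa


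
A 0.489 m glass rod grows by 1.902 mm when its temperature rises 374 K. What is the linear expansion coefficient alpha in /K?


Rearrange dL = alpha * L0 * dT for alpha:
  alpha = dL / (L0 * dT)
  alpha = (1.902 / 1000) / (0.489 * 374) = 0.0000104 /K = 1.04 x 10^-5 /K

1.04 x 10^-5 /K


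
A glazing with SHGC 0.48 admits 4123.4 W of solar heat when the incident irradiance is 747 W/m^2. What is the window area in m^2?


Rearrange Q = Area * SHGC * Irradiance:
  Area = Q / (SHGC * Irradiance)
  Area = 4123.4 / (0.48 * 747) = 11.5 m^2

11.5 m^2


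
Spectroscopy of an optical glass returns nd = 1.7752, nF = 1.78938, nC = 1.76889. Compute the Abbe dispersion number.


Abbe number formula: Vd = (nd - 1) / (nF - nC)
  nd - 1 = 1.7752 - 1 = 0.7752
  nF - nC = 1.78938 - 1.76889 = 0.02049
  Vd = 0.7752 / 0.02049 = 37.83

37.83


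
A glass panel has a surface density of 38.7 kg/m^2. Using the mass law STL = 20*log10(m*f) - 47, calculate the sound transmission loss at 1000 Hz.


Mass law: STL = 20 * log10(m * f) - 47
  m * f = 38.7 * 1000 = 38700
  log10(38700) = 4.58771
  STL = 20 * 4.58771 - 47 = 91.7542 - 47 = 44.8 dB

44.8 dB


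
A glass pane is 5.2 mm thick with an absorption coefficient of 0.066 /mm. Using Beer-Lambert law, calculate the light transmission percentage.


Beer-Lambert law: T = exp(-alpha * thickness)
  exponent = -0.066 * 5.2 = -0.3432
  T = exp(-0.3432) = 0.7095
  Percentage = 0.7095 * 100 = 70.95%

70.95%


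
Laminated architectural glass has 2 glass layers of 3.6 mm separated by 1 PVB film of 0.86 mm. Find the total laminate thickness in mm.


Total thickness = glass contribution + PVB contribution
  Glass: 2 * 3.6 = 7.2 mm
  PVB: 1 * 0.86 = 0.86 mm
  Total = 7.2 + 0.86 = 8.06 mm

8.06 mm


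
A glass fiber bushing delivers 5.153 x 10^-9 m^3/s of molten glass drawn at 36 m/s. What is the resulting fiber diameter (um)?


Cross-sectional area from continuity:
  A = Q / v = 5.153 x 10^-9 / 36 = 1.431389 x 10^-10 m^2
Diameter from circular cross-section:
  d = sqrt(4A / pi) * 10^6 (m -> um)
  d = sqrt(4 * 1.431389 x 10^-10 / pi) * 10^6 = 13.5 um

13.5 um


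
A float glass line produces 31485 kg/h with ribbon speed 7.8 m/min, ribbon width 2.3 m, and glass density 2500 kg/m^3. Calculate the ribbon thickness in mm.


Ribbon cross-section from mass balance:
  Volume rate = throughput / density = 31485 / 2500 = 12.594 m^3/h
  thickness = volume rate / (speed * 60 * width), i.e.
  thickness = throughput / (60 * speed * width * density) * 1000
  thickness = 31485 / (60 * 7.8 * 2.3 * 2500) * 1000 = 11.7 mm

11.7 mm


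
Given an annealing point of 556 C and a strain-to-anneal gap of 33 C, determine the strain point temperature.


Strain point = annealing point - difference:
  T_strain = 556 - 33 = 523 C

523 C


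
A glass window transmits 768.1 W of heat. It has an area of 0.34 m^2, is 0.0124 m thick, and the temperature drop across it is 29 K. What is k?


Fourier's law rearranged: k = Q * t / (A * dT)
  Numerator = 768.1 * 0.0124 = 9.52444
  Denominator = 0.34 * 29 = 9.86
  k = 9.52444 / 9.86 = 0.966 W/mK

0.966 W/mK


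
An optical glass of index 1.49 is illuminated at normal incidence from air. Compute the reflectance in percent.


Fresnel reflectance at normal incidence:
  R = ((n - 1)/(n + 1))^2
  (n - 1)/(n + 1) = (1.49 - 1)/(1.49 + 1) = 0.196787
  R = 0.196787^2 = 0.0387251
  R(%) = 0.0387251 * 100 = 3.873%

3.873%


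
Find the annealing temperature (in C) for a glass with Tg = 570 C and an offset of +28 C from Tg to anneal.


The annealing temperature is Tg plus the offset:
  T_anneal = 570 + 28 = 598 C

598 C


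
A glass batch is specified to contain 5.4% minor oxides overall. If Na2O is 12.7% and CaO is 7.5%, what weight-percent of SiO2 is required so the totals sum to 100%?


Known pieces sum to 100%:
  SiO2 = 100 - (others + Na2O + CaO)
  SiO2 = 100 - (5.4 + 12.7 + 7.5) = 74.4%

74.4%


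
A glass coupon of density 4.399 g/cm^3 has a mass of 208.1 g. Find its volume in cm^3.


Rearrange rho = m / V:
  V = m / rho
  V = 208.1 / 4.399 = 47.306 cm^3

47.306 cm^3


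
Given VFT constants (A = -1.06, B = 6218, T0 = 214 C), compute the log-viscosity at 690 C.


VFT equation: log(eta) = A + B / (T - T0)
  T - T0 = 690 - 214 = 476
  B / (T - T0) = 6218 / 476 = 13.063
  log(eta) = -1.06 + 13.063 = 12.003

12.003


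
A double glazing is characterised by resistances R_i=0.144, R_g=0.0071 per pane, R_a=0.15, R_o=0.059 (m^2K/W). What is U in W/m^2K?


Total thermal resistance (series):
  R_total = R_in + R_glass + R_air + R_glass + R_out
  R_total = 0.144 + 0.0071 + 0.15 + 0.0071 + 0.059 = 0.3672 m^2K/W
U-value = 1 / R_total = 1 / 0.3672 = 2.723 W/m^2K

2.723 W/m^2K


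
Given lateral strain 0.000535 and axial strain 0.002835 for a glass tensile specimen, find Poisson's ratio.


Poisson's ratio: nu = lateral strain / axial strain
  nu = 0.000535 / 0.002835 = 0.1887

0.1887


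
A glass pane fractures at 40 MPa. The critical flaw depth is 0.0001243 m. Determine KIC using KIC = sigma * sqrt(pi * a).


Fracture toughness: KIC = sigma * sqrt(pi * a)
  pi * a = pi * 0.0001243 = 0.0003905
  sqrt(pi * a) = 0.019761
  KIC = 40 * 0.019761 = 0.79 MPa*sqrt(m)

0.79 MPa*sqrt(m)


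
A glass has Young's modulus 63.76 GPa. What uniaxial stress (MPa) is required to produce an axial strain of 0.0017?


Rearrange E = sigma / epsilon:
  sigma = E * epsilon
  E (MPa) = 63.76 * 1000 = 63760
  sigma = 63760 * 0.0017 = 108.39 MPa

108.39 MPa


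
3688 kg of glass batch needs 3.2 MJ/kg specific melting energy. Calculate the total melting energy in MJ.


Total energy = mass * specific energy
  E = 3688 * 3.2 = 11801.6 MJ

11801.6 MJ


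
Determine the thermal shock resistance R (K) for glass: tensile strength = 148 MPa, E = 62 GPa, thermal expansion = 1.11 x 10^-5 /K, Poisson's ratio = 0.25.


Thermal shock resistance: R = sigma * (1 - nu) / (E * alpha)
  Numerator = 148 * (1 - 0.25) = 111.0
  Denominator = 62 * 1000 * (1.11 x 10^-5) = 0.6882
  R = 111.0 / 0.6882 = 161.3 K

161.3 K


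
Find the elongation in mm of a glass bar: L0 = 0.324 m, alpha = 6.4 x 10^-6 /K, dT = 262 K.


Thermal expansion formula: dL = alpha * L0 * dT
  dL = (6.4 x 10^-6) * 0.324 * 262 = 0.00054328 m
Convert to mm: 0.00054328 * 1000 = 0.5433 mm

0.5433 mm


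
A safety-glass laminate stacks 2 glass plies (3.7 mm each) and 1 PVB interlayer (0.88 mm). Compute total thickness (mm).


Total thickness = glass contribution + PVB contribution
  Glass: 2 * 3.7 = 7.4 mm
  PVB: 1 * 0.88 = 0.88 mm
  Total = 7.4 + 0.88 = 8.28 mm

8.28 mm


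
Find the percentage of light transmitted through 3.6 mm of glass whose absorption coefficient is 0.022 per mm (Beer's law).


Beer-Lambert law: T = exp(-alpha * thickness)
  exponent = -0.022 * 3.6 = -0.0792
  T = exp(-0.0792) = 0.9239
  Percentage = 0.9239 * 100 = 92.39%

92.39%


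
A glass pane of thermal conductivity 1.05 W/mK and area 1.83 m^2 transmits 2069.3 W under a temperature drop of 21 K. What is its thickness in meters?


Fourier's law: t = k * A * dT / Q
  t = 1.05 * 1.83 * 21 / 2069.3
  t = 40.3515 / 2069.3 = 0.0195 m

0.0195 m


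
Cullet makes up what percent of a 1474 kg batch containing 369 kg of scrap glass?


Cullet ratio = (cullet mass / total batch mass) * 100
  Ratio = 369 / 1474 * 100 = 25.03%

25.03%


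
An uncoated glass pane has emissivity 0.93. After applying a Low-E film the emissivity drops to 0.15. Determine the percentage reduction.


Percentage reduction = (1 - coated/uncoated) * 100
  Ratio = 0.15 / 0.93 = 0.1613
  Reduction = (1 - 0.1613) * 100 = 83.9%

83.9%


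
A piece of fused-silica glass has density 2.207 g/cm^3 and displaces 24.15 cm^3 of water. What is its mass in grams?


Rearrange rho = m / V:
  m = rho * V
  m = 2.207 * 24.15 = 53.299 g

53.299 g


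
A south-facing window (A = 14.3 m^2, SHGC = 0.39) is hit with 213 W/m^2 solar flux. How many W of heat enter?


Solar heat gain: Q = Area * SHGC * Irradiance
  Q = 14.3 * 0.39 * 213 = 1187.9 W

1187.9 W


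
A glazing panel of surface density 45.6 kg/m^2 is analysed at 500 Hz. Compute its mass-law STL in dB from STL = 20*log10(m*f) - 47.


Mass law: STL = 20 * log10(m * f) - 47
  m * f = 45.6 * 500 = 22800
  log10(22800) = 4.35793
  STL = 20 * 4.35793 - 47 = 87.1586 - 47 = 40.2 dB

40.2 dB


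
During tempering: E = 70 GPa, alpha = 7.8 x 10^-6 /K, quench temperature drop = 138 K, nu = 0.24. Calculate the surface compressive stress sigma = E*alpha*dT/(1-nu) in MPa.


Tempering stress: sigma = E * alpha * dT / (1 - nu)
  E (MPa) = 70 * 1000 = 70000
  Numerator = 70000 * (7.8 x 10^-6) * 138 = 75.348
  Denominator = 1 - 0.24 = 0.76
  sigma = 75.348 / 0.76 = 99.1 MPa

99.1 MPa


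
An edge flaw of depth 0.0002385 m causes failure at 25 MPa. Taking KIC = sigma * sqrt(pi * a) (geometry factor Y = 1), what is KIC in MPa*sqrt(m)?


Fracture toughness: KIC = sigma * sqrt(pi * a)
  pi * a = pi * 0.0002385 = 0.00074927
  sqrt(pi * a) = 0.027373
  KIC = 25 * 0.027373 = 0.684 MPa*sqrt(m)

0.684 MPa*sqrt(m)


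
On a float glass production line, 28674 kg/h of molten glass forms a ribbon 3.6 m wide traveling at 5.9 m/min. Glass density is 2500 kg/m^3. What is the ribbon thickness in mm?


Ribbon cross-section from mass balance:
  Volume rate = throughput / density = 28674 / 2500 = 11.4696 m^3/h
  thickness = volume rate / (speed * 60 * width), i.e.
  thickness = throughput / (60 * speed * width * density) * 1000
  thickness = 28674 / (60 * 5.9 * 3.6 * 2500) * 1000 = 9.0 mm

9.0 mm


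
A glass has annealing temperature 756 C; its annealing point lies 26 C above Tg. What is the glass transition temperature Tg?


Rearrange T_anneal = Tg + offset for Tg:
  Tg = T_anneal - offset = 756 - 26 = 730 C

730 C


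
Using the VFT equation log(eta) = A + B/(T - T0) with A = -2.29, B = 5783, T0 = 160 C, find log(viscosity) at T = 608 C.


VFT equation: log(eta) = A + B / (T - T0)
  T - T0 = 608 - 160 = 448
  B / (T - T0) = 5783 / 448 = 12.908
  log(eta) = -2.29 + 12.908 = 10.618

10.618


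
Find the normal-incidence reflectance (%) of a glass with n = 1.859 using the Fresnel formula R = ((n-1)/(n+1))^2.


Fresnel reflectance at normal incidence:
  R = ((n - 1)/(n + 1))^2
  (n - 1)/(n + 1) = (1.859 - 1)/(1.859 + 1) = 0.300455
  R = 0.300455^2 = 0.0902732
  R(%) = 0.0902732 * 100 = 9.027%

9.027%


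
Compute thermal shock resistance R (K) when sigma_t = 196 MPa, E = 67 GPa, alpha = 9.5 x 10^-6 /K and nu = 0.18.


Thermal shock resistance: R = sigma * (1 - nu) / (E * alpha)
  Numerator = 196 * (1 - 0.18) = 160.72
  Denominator = 67 * 1000 * (9.5 x 10^-6) = 0.6365
  R = 160.72 / 0.6365 = 252.5 K

252.5 K


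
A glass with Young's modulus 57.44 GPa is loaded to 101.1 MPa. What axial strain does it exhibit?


Rearrange E = sigma / epsilon:
  epsilon = sigma / E
  E (MPa) = 57.44 * 1000 = 57440
  epsilon = 101.1 / 57440 = 0.00176

0.00176


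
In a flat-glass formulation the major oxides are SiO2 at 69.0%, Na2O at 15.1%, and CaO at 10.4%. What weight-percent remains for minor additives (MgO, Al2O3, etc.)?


Sum the three major oxides:
  SiO2 + Na2O + CaO = 69.0 + 15.1 + 10.4 = 94.5%
Subtract from 100%:
  Others = 100 - 94.5 = 5.5%

5.5%


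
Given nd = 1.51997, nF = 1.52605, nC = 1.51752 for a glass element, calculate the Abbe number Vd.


Abbe number formula: Vd = (nd - 1) / (nF - nC)
  nd - 1 = 1.51997 - 1 = 0.51997
  nF - nC = 1.52605 - 1.51752 = 0.00853
  Vd = 0.51997 / 0.00853 = 60.96

60.96


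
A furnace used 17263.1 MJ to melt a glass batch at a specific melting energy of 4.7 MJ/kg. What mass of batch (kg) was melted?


Rearrange E = m * s for m:
  m = E / s
  m = 17263.1 / 4.7 = 3673.0 kg

3673.0 kg


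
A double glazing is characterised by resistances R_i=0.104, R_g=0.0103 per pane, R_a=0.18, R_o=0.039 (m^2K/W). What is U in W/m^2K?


Total thermal resistance (series):
  R_total = R_in + R_glass + R_air + R_glass + R_out
  R_total = 0.104 + 0.0103 + 0.18 + 0.0103 + 0.039 = 0.3436 m^2K/W
U-value = 1 / R_total = 1 / 0.3436 = 2.91 W/m^2K

2.91 W/m^2K


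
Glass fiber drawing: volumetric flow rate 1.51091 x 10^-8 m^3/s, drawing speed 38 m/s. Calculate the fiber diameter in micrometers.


Cross-sectional area from continuity:
  A = Q / v = 1.51091 x 10^-8 / 38 = 3.976079 x 10^-10 m^2
Diameter from circular cross-section:
  d = sqrt(4A / pi) * 10^6 (m -> um)
  d = sqrt(4 * 3.976079 x 10^-10 / pi) * 10^6 = 22.5 um

22.5 um


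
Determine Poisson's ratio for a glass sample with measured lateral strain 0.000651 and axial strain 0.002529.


Poisson's ratio: nu = lateral strain / axial strain
  nu = 0.000651 / 0.002529 = 0.2574

0.2574


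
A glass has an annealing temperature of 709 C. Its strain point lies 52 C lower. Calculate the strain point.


Strain point = annealing point - difference:
  T_strain = 709 - 52 = 657 C

657 C


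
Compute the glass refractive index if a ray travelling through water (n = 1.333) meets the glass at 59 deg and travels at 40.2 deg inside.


Apply Snell's law: n1 * sin(theta1) = n2 * sin(theta2)
  n2 = n1 * sin(theta1) / sin(theta2)
  sin(59) = 0.857167
  sin(40.2) = 0.645458
  n2 = 1.333 * 0.857167 / 0.645458 = 1.7702

1.7702


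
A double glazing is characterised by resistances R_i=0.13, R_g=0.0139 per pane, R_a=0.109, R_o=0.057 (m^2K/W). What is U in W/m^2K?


Total thermal resistance (series):
  R_total = R_in + R_glass + R_air + R_glass + R_out
  R_total = 0.13 + 0.0139 + 0.109 + 0.0139 + 0.057 = 0.3238 m^2K/W
U-value = 1 / R_total = 1 / 0.3238 = 3.088 W/m^2K

3.088 W/m^2K


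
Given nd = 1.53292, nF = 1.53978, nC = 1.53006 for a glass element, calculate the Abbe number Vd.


Abbe number formula: Vd = (nd - 1) / (nF - nC)
  nd - 1 = 1.53292 - 1 = 0.53292
  nF - nC = 1.53978 - 1.53006 = 0.00972
  Vd = 0.53292 / 0.00972 = 54.83

54.83


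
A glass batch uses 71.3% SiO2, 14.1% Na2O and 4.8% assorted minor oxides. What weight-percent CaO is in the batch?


Pieces sum to 100%:
  CaO = 100 - (SiO2 + Na2O + others)
  CaO = 100 - (71.3 + 14.1 + 4.8) = 9.8%

9.8%


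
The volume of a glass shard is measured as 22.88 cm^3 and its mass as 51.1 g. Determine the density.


Use the definition of density:
  rho = mass / volume
  rho = 51.1 / 22.88 = 2.233 g/cm^3

2.233 g/cm^3


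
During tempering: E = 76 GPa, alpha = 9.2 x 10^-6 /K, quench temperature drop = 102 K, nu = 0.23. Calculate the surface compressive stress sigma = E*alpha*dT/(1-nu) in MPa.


Tempering stress: sigma = E * alpha * dT / (1 - nu)
  E (MPa) = 76 * 1000 = 76000
  Numerator = 76000 * (9.2 x 10^-6) * 102 = 71.3184
  Denominator = 1 - 0.23 = 0.77
  sigma = 71.3184 / 0.77 = 92.6 MPa

92.6 MPa


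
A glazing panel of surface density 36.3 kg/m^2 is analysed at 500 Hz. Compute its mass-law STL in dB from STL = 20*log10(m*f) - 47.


Mass law: STL = 20 * log10(m * f) - 47
  m * f = 36.3 * 500 = 18150
  log10(18150) = 4.25888
  STL = 20 * 4.25888 - 47 = 85.1776 - 47 = 38.2 dB

38.2 dB


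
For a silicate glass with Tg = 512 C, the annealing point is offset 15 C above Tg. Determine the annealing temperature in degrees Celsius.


The annealing temperature is Tg plus the offset:
  T_anneal = 512 + 15 = 527 C

527 C


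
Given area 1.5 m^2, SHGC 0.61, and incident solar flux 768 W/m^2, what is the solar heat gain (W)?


Solar heat gain: Q = Area * SHGC * Irradiance
  Q = 1.5 * 0.61 * 768 = 702.7 W

702.7 W


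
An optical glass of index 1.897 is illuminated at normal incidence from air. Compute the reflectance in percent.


Fresnel reflectance at normal incidence:
  R = ((n - 1)/(n + 1))^2
  (n - 1)/(n + 1) = (1.897 - 1)/(1.897 + 1) = 0.309631
  R = 0.309631^2 = 0.0958714
  R(%) = 0.0958714 * 100 = 9.587%

9.587%


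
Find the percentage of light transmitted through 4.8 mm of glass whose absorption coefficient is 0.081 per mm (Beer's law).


Beer-Lambert law: T = exp(-alpha * thickness)
  exponent = -0.081 * 4.8 = -0.3888
  T = exp(-0.3888) = 0.6779
  Percentage = 0.6779 * 100 = 67.79%

67.79%


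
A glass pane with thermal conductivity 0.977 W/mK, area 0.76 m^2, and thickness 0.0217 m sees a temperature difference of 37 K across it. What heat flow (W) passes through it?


Fourier's law: Q = k * A * dT / t
  Q = 0.977 * 0.76 * 37 / 0.0217
  Q = 27.47324 / 0.0217 = 1266 W

1266 W


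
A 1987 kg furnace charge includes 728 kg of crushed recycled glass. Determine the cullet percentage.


Cullet ratio = (cullet mass / total batch mass) * 100
  Ratio = 728 / 1987 * 100 = 36.64%

36.64%


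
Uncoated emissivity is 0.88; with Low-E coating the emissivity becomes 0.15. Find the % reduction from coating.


Percentage reduction = (1 - coated/uncoated) * 100
  Ratio = 0.15 / 0.88 = 0.1705
  Reduction = (1 - 0.1705) * 100 = 83.0%

83.0%


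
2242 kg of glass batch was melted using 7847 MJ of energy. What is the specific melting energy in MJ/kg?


Rearrange E = m * s for s:
  s = E / m
  s = 7847 / 2242 = 3.5 MJ/kg

3.5 MJ/kg


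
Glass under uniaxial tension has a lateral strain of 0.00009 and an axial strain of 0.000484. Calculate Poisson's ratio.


Poisson's ratio: nu = lateral strain / axial strain
  nu = 0.00009 / 0.000484 = 0.186

0.186


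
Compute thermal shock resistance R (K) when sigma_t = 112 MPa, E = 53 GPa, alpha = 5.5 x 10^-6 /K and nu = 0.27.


Thermal shock resistance: R = sigma * (1 - nu) / (E * alpha)
  Numerator = 112 * (1 - 0.27) = 81.76
  Denominator = 53 * 1000 * (5.5 x 10^-6) = 0.2915
  R = 81.76 / 0.2915 = 280.5 K

280.5 K


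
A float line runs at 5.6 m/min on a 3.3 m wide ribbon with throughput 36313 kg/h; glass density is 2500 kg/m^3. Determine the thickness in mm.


Ribbon cross-section from mass balance:
  Volume rate = throughput / density = 36313 / 2500 = 14.5252 m^3/h
  thickness = volume rate / (speed * 60 * width), i.e.
  thickness = throughput / (60 * speed * width * density) * 1000
  thickness = 36313 / (60 * 5.6 * 3.3 * 2500) * 1000 = 13.1 mm

13.1 mm


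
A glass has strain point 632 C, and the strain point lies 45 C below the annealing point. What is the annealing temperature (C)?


T_anneal = T_strain + gap:
  T_anneal = 632 + 45 = 677 C

677 C


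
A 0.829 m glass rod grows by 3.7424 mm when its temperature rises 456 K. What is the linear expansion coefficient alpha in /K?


Rearrange dL = alpha * L0 * dT for alpha:
  alpha = dL / (L0 * dT)
  alpha = (3.7424 / 1000) / (0.829 * 456) = 0.0000099 /K = 9.9 x 10^-6 /K

9.9 x 10^-6 /K


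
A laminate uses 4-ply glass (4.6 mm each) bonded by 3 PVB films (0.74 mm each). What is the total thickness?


Total thickness = glass contribution + PVB contribution
  Glass: 4 * 4.6 = 18.4 mm
  PVB: 3 * 0.74 = 2.22 mm
  Total = 18.4 + 2.22 = 20.62 mm

20.62 mm


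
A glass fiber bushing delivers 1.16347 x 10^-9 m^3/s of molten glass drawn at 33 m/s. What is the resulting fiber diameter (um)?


Cross-sectional area from continuity:
  A = Q / v = 1.16347 x 10^-9 / 33 = 3.525667 x 10^-11 m^2
Diameter from circular cross-section:
  d = sqrt(4A / pi) * 10^6 (m -> um)
  d = sqrt(4 * 3.525667 x 10^-11 / pi) * 10^6 = 6.7 um

6.7 um


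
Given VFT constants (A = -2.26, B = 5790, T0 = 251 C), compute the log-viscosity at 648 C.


VFT equation: log(eta) = A + B / (T - T0)
  T - T0 = 648 - 251 = 397
  B / (T - T0) = 5790 / 397 = 14.584
  log(eta) = -2.26 + 14.584 = 12.324

12.324


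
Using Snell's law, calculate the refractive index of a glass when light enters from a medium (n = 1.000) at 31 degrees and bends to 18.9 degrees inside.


Apply Snell's law: n1 * sin(theta1) = n2 * sin(theta2)
  n2 = n1 * sin(theta1) / sin(theta2)
  sin(31) = 0.515038
  sin(18.9) = 0.323917
  n2 = 1.000 * 0.515038 / 0.323917 = 1.59

1.59


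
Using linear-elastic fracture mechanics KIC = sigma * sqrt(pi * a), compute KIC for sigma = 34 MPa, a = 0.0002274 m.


Fracture toughness: KIC = sigma * sqrt(pi * a)
  pi * a = pi * 0.0002274 = 0.000714398
  sqrt(pi * a) = 0.026728
  KIC = 34 * 0.026728 = 0.909 MPa*sqrt(m)

0.909 MPa*sqrt(m)


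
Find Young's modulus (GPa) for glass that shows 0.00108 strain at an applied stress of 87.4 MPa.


Young's modulus: E = stress / strain
  E = 87.4 MPa / 0.00108 = 80925.93 MPa
Convert to GPa: 80925.93 / 1000 = 80.93 GPa

80.93 GPa


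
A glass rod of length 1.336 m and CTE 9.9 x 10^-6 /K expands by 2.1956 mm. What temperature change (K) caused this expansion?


Rearrange dL = alpha * L0 * dT for dT:
  dT = dL / (alpha * L0)
  dL (m) = 2.1956 / 1000 = 0.0021956
  dT = 0.0021956 / ((9.9 x 10^-6) * 1.336) = 166.0 K

166.0 K


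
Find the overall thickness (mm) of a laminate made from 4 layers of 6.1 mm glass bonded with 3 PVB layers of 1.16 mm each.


Total thickness = glass contribution + PVB contribution
  Glass: 4 * 6.1 = 24.4 mm
  PVB: 3 * 1.16 = 3.48 mm
  Total = 24.4 + 3.48 = 27.88 mm

27.88 mm


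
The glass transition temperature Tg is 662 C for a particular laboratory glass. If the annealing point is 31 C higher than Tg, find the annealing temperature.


The annealing temperature is Tg plus the offset:
  T_anneal = 662 + 31 = 693 C

693 C


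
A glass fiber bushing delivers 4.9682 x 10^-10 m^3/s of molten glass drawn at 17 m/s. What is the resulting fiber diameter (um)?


Cross-sectional area from continuity:
  A = Q / v = 4.9682 x 10^-10 / 17 = 2.922471 x 10^-11 m^2
Diameter from circular cross-section:
  d = sqrt(4A / pi) * 10^6 (m -> um)
  d = sqrt(4 * 2.922471 x 10^-11 / pi) * 10^6 = 6.1 um

6.1 um


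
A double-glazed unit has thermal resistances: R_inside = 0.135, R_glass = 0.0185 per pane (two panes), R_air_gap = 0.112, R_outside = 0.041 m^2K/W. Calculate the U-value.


Total thermal resistance (series):
  R_total = R_in + R_glass + R_air + R_glass + R_out
  R_total = 0.135 + 0.0185 + 0.112 + 0.0185 + 0.041 = 0.325 m^2K/W
U-value = 1 / R_total = 1 / 0.325 = 3.077 W/m^2K

3.077 W/m^2K


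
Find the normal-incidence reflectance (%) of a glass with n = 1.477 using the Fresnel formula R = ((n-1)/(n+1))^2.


Fresnel reflectance at normal incidence:
  R = ((n - 1)/(n + 1))^2
  (n - 1)/(n + 1) = (1.477 - 1)/(1.477 + 1) = 0.192572
  R = 0.192572^2 = 0.037084
  R(%) = 0.037084 * 100 = 3.708%

3.708%


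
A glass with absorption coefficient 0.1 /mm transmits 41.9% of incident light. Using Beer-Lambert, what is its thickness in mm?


Rearrange T = exp(-alpha * thickness):
  thickness = -ln(T) / alpha
  T = 41.9/100 = 0.419
  ln(T) = -0.86988
  -ln(T) = 0.86988
  thickness = 0.86988 / 0.1 = 8.7 mm

8.7 mm


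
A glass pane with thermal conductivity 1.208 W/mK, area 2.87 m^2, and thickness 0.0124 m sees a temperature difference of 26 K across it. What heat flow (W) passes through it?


Fourier's law: Q = k * A * dT / t
  Q = 1.208 * 2.87 * 26 / 0.0124
  Q = 90.14096 / 0.0124 = 7269.4 W

7269.4 W


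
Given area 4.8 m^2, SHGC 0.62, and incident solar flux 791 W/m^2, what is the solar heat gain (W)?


Solar heat gain: Q = Area * SHGC * Irradiance
  Q = 4.8 * 0.62 * 791 = 2354 W

2354 W


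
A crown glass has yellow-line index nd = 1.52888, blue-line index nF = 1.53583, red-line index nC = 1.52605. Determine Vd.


Abbe number formula: Vd = (nd - 1) / (nF - nC)
  nd - 1 = 1.52888 - 1 = 0.52888
  nF - nC = 1.53583 - 1.52605 = 0.00978
  Vd = 0.52888 / 0.00978 = 54.08

54.08


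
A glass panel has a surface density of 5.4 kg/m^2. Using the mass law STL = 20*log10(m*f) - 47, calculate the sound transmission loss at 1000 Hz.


Mass law: STL = 20 * log10(m * f) - 47
  m * f = 5.4 * 1000 = 5400
  log10(5400) = 3.73239
  STL = 20 * 3.73239 - 47 = 74.6478 - 47 = 27.6 dB

27.6 dB


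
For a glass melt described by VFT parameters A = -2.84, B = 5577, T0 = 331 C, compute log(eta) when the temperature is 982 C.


VFT equation: log(eta) = A + B / (T - T0)
  T - T0 = 982 - 331 = 651
  B / (T - T0) = 5577 / 651 = 8.567
  log(eta) = -2.84 + 8.567 = 5.727

5.727


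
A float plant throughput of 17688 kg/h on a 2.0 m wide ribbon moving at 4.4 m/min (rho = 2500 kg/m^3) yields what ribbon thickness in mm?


Ribbon cross-section from mass balance:
  Volume rate = throughput / density = 17688 / 2500 = 7.0752 m^3/h
  thickness = volume rate / (speed * 60 * width), i.e.
  thickness = throughput / (60 * speed * width * density) * 1000
  thickness = 17688 / (60 * 4.4 * 2.0 * 2500) * 1000 = 13.4 mm

13.4 mm


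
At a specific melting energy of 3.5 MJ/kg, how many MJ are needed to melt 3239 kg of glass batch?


Total energy = mass * specific energy
  E = 3239 * 3.5 = 11336.5 MJ

11336.5 MJ


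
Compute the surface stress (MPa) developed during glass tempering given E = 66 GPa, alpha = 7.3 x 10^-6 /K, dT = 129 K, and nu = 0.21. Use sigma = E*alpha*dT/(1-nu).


Tempering stress: sigma = E * alpha * dT / (1 - nu)
  E (MPa) = 66 * 1000 = 66000
  Numerator = 66000 * (7.3 x 10^-6) * 129 = 62.1522
  Denominator = 1 - 0.21 = 0.79
  sigma = 62.1522 / 0.79 = 78.7 MPa

78.7 MPa


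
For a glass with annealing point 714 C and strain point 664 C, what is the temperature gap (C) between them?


Gap = T_anneal - T_strain:
  gap = 714 - 664 = 50 C

50 C


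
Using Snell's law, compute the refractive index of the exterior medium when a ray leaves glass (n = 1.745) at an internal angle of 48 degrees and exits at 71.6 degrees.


Apply Snell's law: n1 * sin(theta1) = n2 * sin(theta2)
  n2 = n1 * sin(theta1) / sin(theta2)
  sin(48) = 0.743145
  sin(71.6) = 0.948876
  n2 = 1.745 * 0.743145 / 0.948876 = 1.3667

1.3667


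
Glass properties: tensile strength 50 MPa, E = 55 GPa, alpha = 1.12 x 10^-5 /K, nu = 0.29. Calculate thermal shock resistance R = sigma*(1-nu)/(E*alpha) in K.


Thermal shock resistance: R = sigma * (1 - nu) / (E * alpha)
  Numerator = 50 * (1 - 0.29) = 35.5
  Denominator = 55 * 1000 * (1.12 x 10^-5) = 0.616
  R = 35.5 / 0.616 = 57.6 K

57.6 K


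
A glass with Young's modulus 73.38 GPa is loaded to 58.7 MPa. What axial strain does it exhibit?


Rearrange E = sigma / epsilon:
  epsilon = sigma / E
  E (MPa) = 73.38 * 1000 = 73380
  epsilon = 58.7 / 73380 = 0.0008

0.0008


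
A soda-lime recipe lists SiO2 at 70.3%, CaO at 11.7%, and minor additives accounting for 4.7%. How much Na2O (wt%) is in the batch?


Pieces sum to 100%:
  Na2O = 100 - (SiO2 + CaO + others)
  Na2O = 100 - (70.3 + 11.7 + 4.7) = 13.3%

13.3%


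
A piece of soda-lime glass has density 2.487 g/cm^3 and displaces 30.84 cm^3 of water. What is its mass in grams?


Rearrange rho = m / V:
  m = rho * V
  m = 2.487 * 30.84 = 76.699 g

76.699 g


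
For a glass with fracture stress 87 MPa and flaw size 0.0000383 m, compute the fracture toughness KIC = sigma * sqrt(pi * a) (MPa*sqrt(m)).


Fracture toughness: KIC = sigma * sqrt(pi * a)
  pi * a = pi * 0.0000383 = 0.000120323
  sqrt(pi * a) = 0.010969
  KIC = 87 * 0.010969 = 0.954 MPa*sqrt(m)

0.954 MPa*sqrt(m)


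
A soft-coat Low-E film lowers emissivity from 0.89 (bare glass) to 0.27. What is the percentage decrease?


Percentage reduction = (1 - coated/uncoated) * 100
  Ratio = 0.27 / 0.89 = 0.3034
  Reduction = (1 - 0.3034) * 100 = 69.7%

69.7%


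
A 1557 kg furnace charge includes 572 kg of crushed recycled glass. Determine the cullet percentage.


Cullet ratio = (cullet mass / total batch mass) * 100
  Ratio = 572 / 1557 * 100 = 36.74%

36.74%


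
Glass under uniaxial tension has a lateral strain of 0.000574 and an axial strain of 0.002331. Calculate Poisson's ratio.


Poisson's ratio: nu = lateral strain / axial strain
  nu = 0.000574 / 0.002331 = 0.2462

0.2462


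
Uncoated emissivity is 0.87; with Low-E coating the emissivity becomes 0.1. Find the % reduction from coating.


Percentage reduction = (1 - coated/uncoated) * 100
  Ratio = 0.1 / 0.87 = 0.1149
  Reduction = (1 - 0.1149) * 100 = 88.5%

88.5%


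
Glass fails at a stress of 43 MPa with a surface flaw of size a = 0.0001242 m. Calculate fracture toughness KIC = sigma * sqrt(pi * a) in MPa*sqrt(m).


Fracture toughness: KIC = sigma * sqrt(pi * a)
  pi * a = pi * 0.0001242 = 0.000390186
  sqrt(pi * a) = 0.019753
  KIC = 43 * 0.019753 = 0.849 MPa*sqrt(m)

0.849 MPa*sqrt(m)


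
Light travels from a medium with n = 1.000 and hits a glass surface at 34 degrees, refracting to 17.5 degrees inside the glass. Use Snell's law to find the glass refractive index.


Apply Snell's law: n1 * sin(theta1) = n2 * sin(theta2)
  n2 = n1 * sin(theta1) / sin(theta2)
  sin(34) = 0.559193
  sin(17.5) = 0.300706
  n2 = 1.000 * 0.559193 / 0.300706 = 1.8596

1.8596


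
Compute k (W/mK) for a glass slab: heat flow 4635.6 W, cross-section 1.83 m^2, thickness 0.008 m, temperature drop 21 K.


Fourier's law rearranged: k = Q * t / (A * dT)
  Numerator = 4635.6 * 0.008 = 37.0848
  Denominator = 1.83 * 21 = 38.43
  k = 37.0848 / 38.43 = 0.965 W/mK

0.965 W/mK


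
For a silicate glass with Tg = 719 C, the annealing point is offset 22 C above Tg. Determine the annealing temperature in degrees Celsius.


The annealing temperature is Tg plus the offset:
  T_anneal = 719 + 22 = 741 C

741 C


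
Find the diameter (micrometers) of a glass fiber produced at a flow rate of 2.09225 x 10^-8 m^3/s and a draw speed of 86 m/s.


Cross-sectional area from continuity:
  A = Q / v = 2.09225 x 10^-8 / 86 = 2.432849 x 10^-10 m^2
Diameter from circular cross-section:
  d = sqrt(4A / pi) * 10^6 (m -> um)
  d = sqrt(4 * 2.432849 x 10^-10 / pi) * 10^6 = 17.6 um

17.6 um


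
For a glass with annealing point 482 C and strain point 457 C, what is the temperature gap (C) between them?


Gap = T_anneal - T_strain:
  gap = 482 - 457 = 25 C

25 C


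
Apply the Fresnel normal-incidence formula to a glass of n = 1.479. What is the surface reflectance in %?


Fresnel reflectance at normal incidence:
  R = ((n - 1)/(n + 1))^2
  (n - 1)/(n + 1) = (1.479 - 1)/(1.479 + 1) = 0.193223
  R = 0.193223^2 = 0.0373351
  R(%) = 0.0373351 * 100 = 3.734%

3.734%


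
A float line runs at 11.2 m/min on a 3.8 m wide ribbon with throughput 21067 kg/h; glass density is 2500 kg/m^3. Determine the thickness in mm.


Ribbon cross-section from mass balance:
  Volume rate = throughput / density = 21067 / 2500 = 8.4268 m^3/h
  thickness = volume rate / (speed * 60 * width), i.e.
  thickness = throughput / (60 * speed * width * density) * 1000
  thickness = 21067 / (60 * 11.2 * 3.8 * 2500) * 1000 = 3.3 mm

3.3 mm


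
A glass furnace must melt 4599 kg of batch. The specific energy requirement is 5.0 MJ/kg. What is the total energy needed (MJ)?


Total energy = mass * specific energy
  E = 4599 * 5.0 = 22995 MJ

22995 MJ


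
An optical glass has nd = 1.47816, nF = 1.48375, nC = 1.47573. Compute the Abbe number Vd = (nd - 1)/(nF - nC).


Abbe number formula: Vd = (nd - 1) / (nF - nC)
  nd - 1 = 1.47816 - 1 = 0.47816
  nF - nC = 1.48375 - 1.47573 = 0.00802
  Vd = 0.47816 / 0.00802 = 59.62

59.62


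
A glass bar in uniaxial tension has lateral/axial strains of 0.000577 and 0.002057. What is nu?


Poisson's ratio: nu = lateral strain / axial strain
  nu = 0.000577 / 0.002057 = 0.2805

0.2805


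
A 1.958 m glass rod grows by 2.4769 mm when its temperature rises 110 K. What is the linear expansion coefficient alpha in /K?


Rearrange dL = alpha * L0 * dT for alpha:
  alpha = dL / (L0 * dT)
  alpha = (2.4769 / 1000) / (1.958 * 110) = 0.0000115 /K = 1.15 x 10^-5 /K

1.15 x 10^-5 /K


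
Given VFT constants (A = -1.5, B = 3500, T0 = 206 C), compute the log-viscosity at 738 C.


VFT equation: log(eta) = A + B / (T - T0)
  T - T0 = 738 - 206 = 532
  B / (T - T0) = 3500 / 532 = 6.579
  log(eta) = -1.5 + 6.579 = 5.079

5.079


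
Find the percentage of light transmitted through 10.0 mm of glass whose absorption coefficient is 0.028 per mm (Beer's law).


Beer-Lambert law: T = exp(-alpha * thickness)
  exponent = -0.028 * 10.0 = -0.28
  T = exp(-0.28) = 0.7558
  Percentage = 0.7558 * 100 = 75.58%

75.58%


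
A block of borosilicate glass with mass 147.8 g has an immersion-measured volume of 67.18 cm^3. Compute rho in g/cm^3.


Use the definition of density:
  rho = mass / volume
  rho = 147.8 / 67.18 = 2.2 g/cm^3

2.2 g/cm^3
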